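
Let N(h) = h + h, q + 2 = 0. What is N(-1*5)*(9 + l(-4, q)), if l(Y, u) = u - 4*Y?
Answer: -230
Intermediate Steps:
q = -2 (q = -2 + 0 = -2)
N(h) = 2*h
N(-1*5)*(9 + l(-4, q)) = (2*(-1*5))*(9 + (-2 - 4*(-4))) = (2*(-5))*(9 + (-2 + 16)) = -10*(9 + 14) = -10*23 = -230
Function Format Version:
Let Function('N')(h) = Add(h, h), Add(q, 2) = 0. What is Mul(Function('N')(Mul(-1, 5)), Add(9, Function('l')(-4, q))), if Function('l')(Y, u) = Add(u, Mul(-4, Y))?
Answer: -230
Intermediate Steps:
q = -2 (q = Add(-2, 0) = -2)
Function('N')(h) = Mul(2, h)
Mul(Function('N')(Mul(-1, 5)), Add(9, Function('l')(-4, q))) = Mul(Mul(2, Mul(-1, 5)), Add(9, Add(-2, Mul(-4, -4)))) = Mul(Mul(2, -5), Add(9, Add(-2, 16))) = Mul(-10, Add(9, 14)) = Mul(-10, 23) = -230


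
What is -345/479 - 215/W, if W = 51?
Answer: -120580/24429 ≈ -4.9359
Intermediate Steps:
-345/479 - 215/W = -345/479 - 215/51 = -120580/24429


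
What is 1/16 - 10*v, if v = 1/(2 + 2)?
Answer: -39/16 ≈ -2.4375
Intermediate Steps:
v = ¼ (v = 1/4 = ¼ ≈ 0.25000)
1/16 - 10*v = 1/16 - 10*¼ = 1/16 - 5/2 = -39/16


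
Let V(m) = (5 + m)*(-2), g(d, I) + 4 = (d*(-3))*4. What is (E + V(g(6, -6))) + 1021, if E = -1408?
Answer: -245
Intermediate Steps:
g(d, I) = -4 - 12*d (g(d, I) = -4 + (d*(-3))*4 = -4 - 3*d*4 = -4 - 12*d)
V(m) = -10 - 2*m
(E + V(g(6, -6))) + 1021 = (-1408 + (-10 - 2*(-4 - 12*6))) + 1021 = (-1408 + (-10 - 2*(-4 - 72))) + 1021 = (-1408 + (-10 - 2*(-76))) + 1021 = (-1408 + (-10 + 152)) + 1021 = (-1408 + 142) + 1021 = -1266 + 1021 = -245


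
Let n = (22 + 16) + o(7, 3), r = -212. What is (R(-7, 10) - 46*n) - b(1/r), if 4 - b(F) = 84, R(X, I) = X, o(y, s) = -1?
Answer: -1629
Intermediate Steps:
n = 37 (n = (22 + 16) - 1 = 38 - 1 = 37)
b(F) = -80 (b(F) = 4 - 1*84 = 4 - 84 = -80)
(R(-7, 10) - 46*n) - b(1/r) = (-7 - 46*37) - 1*(-80) = (-7 - 1702) + 80 = -1709 + 80 = -1629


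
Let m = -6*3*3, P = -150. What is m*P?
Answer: 8100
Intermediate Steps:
m = -54 (m = -18*3 = -54)
m*P = -54*(-150) = 8100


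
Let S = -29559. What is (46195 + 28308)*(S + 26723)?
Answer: -211290508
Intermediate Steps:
(46195 + 28308)*(S + 26723) = (46195 + 28308)*(-29559 + 26723) = 74503*(-2836) = -211290508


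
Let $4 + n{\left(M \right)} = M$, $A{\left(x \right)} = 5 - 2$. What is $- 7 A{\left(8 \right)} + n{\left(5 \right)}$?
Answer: $-20$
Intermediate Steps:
$A{\left(x \right)} = 3$
$n{\left(M \right)} = -4 + M$
$- 7 A{\left(8 \right)} + n{\left(5 \right)} = \left(-7\right) 3 + \left(-4 + 5\right) = -21 + 1 = -20$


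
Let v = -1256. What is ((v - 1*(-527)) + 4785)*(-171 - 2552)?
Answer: -11044488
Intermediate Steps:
((v - 1*(-527)) + 4785)*(-171 - 2552) = ((-1256 - 1*(-527)) + 4785)*(-171 - 2552) = ((-1256 + 527) + 4785)*(-2723) = (-729 + 4785)*(-2723) = 4056*(-2723) = -11044488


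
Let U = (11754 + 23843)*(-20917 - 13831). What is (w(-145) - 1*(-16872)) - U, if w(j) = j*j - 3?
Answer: 1236962450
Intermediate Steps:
U = -1236924556 (U = 35597*(-34748) = -1236924556)
w(j) = -3 + j² (w(j) = j² - 3 = -3 + j²)
(w(-145) - 1*(-16872)) - U = ((-3 + (-145)²) - 1*(-16872)) - 1*(-1236924556) = ((-3 + 21025) + 16872) + 1236924556 = (21022 + 16872) + 1236924556 = 37894 + 1236924556 = 1236962450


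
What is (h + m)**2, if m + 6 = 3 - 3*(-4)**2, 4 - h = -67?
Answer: 400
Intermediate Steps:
h = 71 (h = 4 - 1*(-67) = 4 + 67 = 71)
m = -51 (m = -6 + (3 - 3*(-4)**2) = -6 + (3 - 3*16) = -6 + (3 - 48) = -6 - 45 = -51)
(h + m)**2 = (71 - 51)**2 = 20**2 = 400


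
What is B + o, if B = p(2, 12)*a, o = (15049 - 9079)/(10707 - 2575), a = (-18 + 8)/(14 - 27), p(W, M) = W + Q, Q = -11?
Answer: -327135/52858 ≈ -6.1889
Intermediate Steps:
p(W, M) = -11 + W (p(W, M) = W - 11 = -11 + W)
a = 10/13 (a = -10/(-13) = -10*(-1/13) = 10/13 ≈ 0.76923)
o = 2985/4066 (o = 5970/8132 = 5970*(1/8132) = 2985/4066 ≈ 0.73414)
B = -90/13 (B = (-11 + 2)*(10/13) = -9*10/13 = -90/13 ≈ -6.9231)
B + o = -90/13 + 2985/4066 = -327135/52858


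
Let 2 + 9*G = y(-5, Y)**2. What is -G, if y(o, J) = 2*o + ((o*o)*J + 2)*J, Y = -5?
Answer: -366023/9 ≈ -40669.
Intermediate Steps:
y(o, J) = 2*o + J*(2 + J*o**2) (y(o, J) = 2*o + (o**2*J + 2)*J = 2*o + (J*o**2 + 2)*J = 2*o + (2 + J*o**2)*J = 2*o + J*(2 + J*o**2))
G = 366023/9 (G = -2/9 + (2*(-5) + 2*(-5) + (-5)**2*(-5)**2)**2/9 = -2/9 + (-10 - 10 + 25*25)**2/9 = -2/9 + (-10 - 10 + 625)**2/9 = -2/9 + (1/9)*605**2 = -2/9 + (1/9)*366025 = -2/9 + 366025/9 = 366023/9 ≈ 40669.)
-G = -1*366023/9 = -366023/9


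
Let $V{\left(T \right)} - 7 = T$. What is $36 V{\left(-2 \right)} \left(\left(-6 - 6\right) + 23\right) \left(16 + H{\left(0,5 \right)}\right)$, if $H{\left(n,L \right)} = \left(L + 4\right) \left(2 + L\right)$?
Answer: $156420$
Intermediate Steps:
$H{\left(n,L \right)} = \left(2 + L\right) \left(4 + L\right)$ ($H{\left(n,L \right)} = \left(4 + L\right) \left(2 + L\right) = \left(2 + L\right) \left(4 + L\right)$)
$V{\left(T \right)} = 7 + T$
$36 V{\left(-2 \right)} \left(\left(-6 - 6\right) + 23\right) \left(16 + H{\left(0,5 \right)}\right) = 36 \left(7 - 2\right) \left(\left(-6 - 6\right) + 23\right) \left(16 + \left(8 + 5^{2} + 6 \cdot 5\right)\right) = 36 \cdot 5 \left(-12 + 23\right) \left(16 + \left(8 + 25 + 30\right)\right) = 180 \cdot 11 \left(16 + 63\right) = 180 \cdot 11 \cdot 79 = 180 \cdot 869 = 156420$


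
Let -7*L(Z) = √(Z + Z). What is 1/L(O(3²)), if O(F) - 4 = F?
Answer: -7*√26/26 ≈ -1.3728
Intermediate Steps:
O(F) = 4 + F
L(Z) = -√2*√Z/7 (L(Z) = -√(Z + Z)/7 = -√2*√Z/7)
1/L(O(3²)) = 1/(-√2*√(4 + 3²)/7) = 1/(-√2*√(4 + 9)/7) = 1/(-√2*√13/7) = 1/(-√26/7) = -7*√26/26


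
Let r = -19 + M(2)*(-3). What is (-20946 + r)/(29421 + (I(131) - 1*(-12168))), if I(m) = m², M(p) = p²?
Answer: -20977/58750 ≈ -0.35706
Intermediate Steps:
r = -31 (r = -19 + 2²*(-3) = -19 + 4*(-3) = -19 - 12 = -31)
(-20946 + r)/(29421 + (I(131) - 1*(-12168))) = (-20946 - 31)/(29421 + (131² - 1*(-12168))) = -20977/(29421 + (17161 + 12168)) = -20977/(29421 + 29329) = -20977/58750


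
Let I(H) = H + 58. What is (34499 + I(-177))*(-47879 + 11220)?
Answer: -1260336420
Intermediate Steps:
I(H) = 58 + H
(34499 + I(-177))*(-47879 + 11220) = (34499 + (58 - 177))*(-47879 + 11220) = (34499 - 119)*(-36659) = 34380*(-36659) = -1260336420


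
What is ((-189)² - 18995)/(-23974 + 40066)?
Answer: 8363/8046 ≈ 1.0394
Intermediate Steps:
((-189)² - 18995)/(-23974 + 40066) = (35721 - 18995)/16092 = 16726*(1/16092) = 8363/8046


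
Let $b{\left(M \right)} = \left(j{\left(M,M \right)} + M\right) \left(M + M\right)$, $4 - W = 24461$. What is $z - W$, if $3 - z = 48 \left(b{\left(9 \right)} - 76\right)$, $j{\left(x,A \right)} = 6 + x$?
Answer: $7372$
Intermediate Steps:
$W = -24457$ ($W = 4 - 24461 = -24457$)
$b{\left(M \right)} = 2 M \left(6 + 2 M\right)$ ($b{\left(M \right)} = \left(\left(6 + M\right) + M\right) \left(M + M\right) = \left(6 + 2 M\right) 2 M = 2 M \left(6 + 2 M\right)$)
$z = -17085$ ($z = 3 - 48 \left(4 \cdot 9 \left(3 + 9\right) - 76\right) = 3 - 48 \left(4 \cdot 9 \cdot 12 - 76\right) = 3 - 48 \left(432 - 76\right) = 3 - 48 \cdot 356 = 3 - 17088 = -17085$)
$z - W = -17085 - -24457 = -17085 + 24457 = 7372$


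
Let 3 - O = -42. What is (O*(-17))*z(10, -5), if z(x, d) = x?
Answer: -7650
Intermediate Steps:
O = 45 (O = 3 - 1*(-42) = 3 + 42 = 45)
(O*(-17))*z(10, -5) = (45*(-17))*10 = -765*10 = -7650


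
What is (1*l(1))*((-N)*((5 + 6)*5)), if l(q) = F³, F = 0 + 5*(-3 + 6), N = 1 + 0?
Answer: -185625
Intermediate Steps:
N = 1
F = 15 (F = 0 + 5*3 = 0 + 15 = 15)
l(q) = 3375 (l(q) = 15³ = 3375)
(1*l(1))*((-N)*((5 + 6)*5)) = (1*3375)*((-1*1)*((5 + 6)*5)) = 3375*(-11*5) = 3375*(-1*55) = 3375*(-55) = -185625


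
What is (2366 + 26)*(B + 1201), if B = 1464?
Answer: 6374680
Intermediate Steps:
(2366 + 26)*(B + 1201) = (2366 + 26)*(1464 + 1201) = 2392*2665 = 6374680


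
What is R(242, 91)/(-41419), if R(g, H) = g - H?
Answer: -151/41419 ≈ -0.0036457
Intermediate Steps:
R(242, 91)/(-41419) = (242 - 1*91)/(-41419) = (242 - 91)*(-1/41419) = 151*(-1/41419) = -151/41419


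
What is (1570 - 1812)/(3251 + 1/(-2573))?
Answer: -311333/4182411 ≈ -0.074439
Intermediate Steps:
(1570 - 1812)/(3251 + 1/(-2573)) = -242/(3251 - 1/2573) = -242/8364822/2573 = -242*2573/8364822 = -311333/4182411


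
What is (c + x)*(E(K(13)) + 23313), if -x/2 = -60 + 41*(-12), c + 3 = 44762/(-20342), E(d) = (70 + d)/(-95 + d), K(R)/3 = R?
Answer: 7294609573955/284788 ≈ 2.5614e+7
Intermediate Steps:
K(R) = 3*R
E(d) = (70 + d)/(-95 + d)
c = -52894/10171 (c = -3 + 44762/(-20342) = -3 + 44762*(-1/20342) = -3 - 22381/10171 = -52894/10171 ≈ -5.2005)
x = 1104 (x = -2*(-60 + 41*(-12)) = -2*(-60 - 492) = -2*(-552) = 1104)
(c + x)*(E(K(13)) + 23313) = (-52894/10171 + 1104)*((70 + 3*13)/(-95 + 3*13) + 23313) = 11175890*((70 + 39)/(-95 + 39) + 23313)/10171 = 11175890*(109/(-56) + 23313)/10171 = 11175890*(-1/56*109 + 23313)/10171 = 11175890*(-109/56 + 23313)/10171 = (11175890/10171)*(1305419/56) = 7294609573955/284788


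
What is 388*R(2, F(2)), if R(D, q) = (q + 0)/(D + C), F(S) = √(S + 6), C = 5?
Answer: 776*√2/7 ≈ 156.78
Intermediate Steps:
F(S) = √(6 + S)
R(D, q) = q/(5 + D) (R(D, q) = (q + 0)/(D + 5) = q/(5 + D))
388*R(2, F(2)) = 388*(√(6 + 2)/(5 + 2)) = 388*(√8/7) = 388*((2*√2)*(⅐)) = 388*(2*√2/7) = 776*√2/7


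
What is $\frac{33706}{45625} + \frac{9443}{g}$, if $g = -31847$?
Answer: $\frac{642598107}{1453019375} \approx 0.44225$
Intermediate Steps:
$\frac{33706}{45625} + \frac{9443}{g} = \frac{33706}{45625} + \frac{9443}{-31847} = 33706 \cdot \frac{1}{45625} + 9443 \left(- \frac{1}{31847}\right) = \frac{33706}{45625} - \frac{9443}{31847} = \frac{642598107}{1453019375}$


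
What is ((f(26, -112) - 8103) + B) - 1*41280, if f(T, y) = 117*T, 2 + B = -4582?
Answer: -50925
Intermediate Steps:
B = -4584 (B = -2 - 4582 = -4584)
((f(26, -112) - 8103) + B) - 1*41280 = ((117*26 - 8103) - 4584) - 1*41280 = ((3042 - 8103) - 4584) - 41280 = (-5061 - 4584) - 41280 = -9645 - 41280 = -50925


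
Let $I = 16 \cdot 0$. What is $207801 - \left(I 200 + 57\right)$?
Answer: $207744$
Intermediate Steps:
$I = 0$
$207801 - \left(I 200 + 57\right) = 207801 - \left(0 \cdot 200 + 57\right) = 207801 - \left(0 + 57\right) = 207801 - 57 = 207744$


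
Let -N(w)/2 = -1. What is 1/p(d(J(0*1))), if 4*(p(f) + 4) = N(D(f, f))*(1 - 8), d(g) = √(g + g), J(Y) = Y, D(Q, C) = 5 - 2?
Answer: -2/15 ≈ -0.13333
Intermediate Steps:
D(Q, C) = 3
N(w) = 2 (N(w) = -2*(-1) = 2)
d(g) = √2*√g (d(g) = √(2*g) = √2*√g)
p(f) = -15/2 (p(f) = -4 + (2*(1 - 8))/4 = -4 + (2*(-7))/4 = -4 + (¼)*(-14) = -4 - 7/2 = -15/2)
1/p(d(J(0*1))) = 1/(-15/2) = -2/15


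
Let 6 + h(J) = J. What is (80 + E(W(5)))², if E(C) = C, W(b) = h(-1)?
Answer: 5329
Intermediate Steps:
h(J) = -6 + J
W(b) = -7 (W(b) = -6 - 1 = -7)
(80 + E(W(5)))² = (80 - 7)² = 73² = 5329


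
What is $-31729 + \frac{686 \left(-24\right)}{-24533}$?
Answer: $- \frac{778391093}{24533} \approx -31728.0$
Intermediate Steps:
$-31729 + \frac{686 \left(-24\right)}{-24533} = -31729 - - \frac{16464}{24533} = -31729 + \frac{16464}{24533} = - \frac{778391093}{24533}$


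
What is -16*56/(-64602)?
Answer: 448/32301 ≈ 0.013870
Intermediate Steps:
-16*56/(-64602) = -896*(-1/64602) = 448/32301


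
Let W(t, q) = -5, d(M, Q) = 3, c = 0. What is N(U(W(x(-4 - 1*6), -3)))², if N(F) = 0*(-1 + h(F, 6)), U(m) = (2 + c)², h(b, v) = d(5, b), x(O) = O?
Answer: 0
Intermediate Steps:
h(b, v) = 3
U(m) = 4 (U(m) = (2 + 0)² = 2² = 4)
N(F) = 0 (N(F) = 0*(-1 + 3) = 0*2 = 0)
N(U(W(x(-4 - 1*6), -3)))² = 0² = 0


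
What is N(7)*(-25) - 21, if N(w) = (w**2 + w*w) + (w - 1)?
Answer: -2621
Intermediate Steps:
N(w) = -1 + w + 2*w**2 (N(w) = (w**2 + w**2) + (-1 + w) = 2*w**2 + (-1 + w) = -1 + w + 2*w**2)
N(7)*(-25) - 21 = (-1 + 7 + 2*7**2)*(-25) - 21 = (-1 + 7 + 2*49)*(-25) - 21 = (-1 + 7 + 98)*(-25) - 21 = 104*(-25) - 21 = -2600 - 21 = -2621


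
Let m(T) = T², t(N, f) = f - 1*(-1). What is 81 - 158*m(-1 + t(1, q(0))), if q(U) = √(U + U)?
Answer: 81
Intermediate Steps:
q(U) = √2*√U (q(U) = √(2*U) = √2*√U)
t(N, f) = 1 + f (t(N, f) = f + 1 = 1 + f)
81 - 158*m(-1 + t(1, q(0))) = 81 - 158*(-1 + (1 + √2*√0))² = 81 - 158*(-1 + (1 + √2*0))² = 81 - 158*(-1 + (1 + 0))² = 81 - 158*(-1 + 1)² = 81 - 158*0² = 81 - 158*0 = 81 + 0 = 81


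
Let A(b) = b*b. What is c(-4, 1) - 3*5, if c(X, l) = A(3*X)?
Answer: 129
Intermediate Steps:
A(b) = b²
c(X, l) = 9*X² (c(X, l) = (3*X)² = 9*X²)
c(-4, 1) - 3*5 = 9*(-4)² - 3*5 = 9*16 - 15 = 144 - 15 = 129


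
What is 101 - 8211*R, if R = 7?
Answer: -57376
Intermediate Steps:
101 - 8211*R = 101 - 8211*7 = 101 - 391*147 = 101 - 57477 = -57376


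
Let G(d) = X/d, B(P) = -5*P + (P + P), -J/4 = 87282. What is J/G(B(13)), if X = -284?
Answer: -3403998/71 ≈ -47944.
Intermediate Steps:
J = -349128 (J = -4*87282 = -349128)
B(P) = -3*P (B(P) = -5*P + 2*P = -3*P)
G(d) = -284/d
J/G(B(13)) = -349128/((-284/((-3*13)))) = -349128/((-284/(-39))) = -349128/((-284*(-1/39))) = -349128/284/39 = -349128*39/284 = -3403998/71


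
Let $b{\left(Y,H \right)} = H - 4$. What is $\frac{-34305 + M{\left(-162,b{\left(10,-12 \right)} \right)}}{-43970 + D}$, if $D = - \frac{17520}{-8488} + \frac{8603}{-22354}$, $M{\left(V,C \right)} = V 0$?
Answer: $\frac{813632062170}{1042822780703} \approx 0.78022$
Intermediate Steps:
$b{\left(Y,H \right)} = -4 + H$
$M{\left(V,C \right)} = 0$
$D = \frac{39827477}{23717594}$ ($D = \left(-17520\right) \left(- \frac{1}{8488}\right) + 8603 \left(- \frac{1}{22354}\right) = \frac{2190}{1061} - \frac{8603}{22354} = \frac{39827477}{23717594} \approx 1.6792$)
$\frac{-34305 + M{\left(-162,b{\left(10,-12 \right)} \right)}}{-43970 + D} = \frac{-34305 + 0}{-43970 + \frac{39827477}{23717594}} = - \frac{34305}{- \frac{1042822780703}{23717594}} = \left(-34305\right) \left(- \frac{23717594}{1042822780703}\right) = \frac{813632062170}{1042822780703}$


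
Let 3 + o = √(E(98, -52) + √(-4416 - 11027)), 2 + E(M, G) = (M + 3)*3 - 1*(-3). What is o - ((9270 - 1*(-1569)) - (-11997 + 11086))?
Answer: -11753 + √(304 + I*√15443) ≈ -11735.0 + 3.4942*I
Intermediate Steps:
E(M, G) = 10 + 3*M (E(M, G) = -2 + ((M + 3)*3 - 1*(-3)) = -2 + ((3 + M)*3 + 3) = -2 + ((9 + 3*M) + 3) = -2 + (12 + 3*M) = 10 + 3*M)
o = -3 + √(304 + I*√15443) (o = -3 + √((10 + 3*98) + √(-4416 - 11027)) = -3 + √((10 + 294) + √(-15443)) = -3 + √(304 + I*√15443) ≈ 14.782 + 3.4942*I)
o - ((9270 - 1*(-1569)) - (-11997 + 11086)) = (-3 + √(304 + I*√15443)) - ((9270 - 1*(-1569)) - (-11997 + 11086)) = (-3 + √(304 + I*√15443)) - ((9270 + 1569) - 1*(-911)) = (-3 + √(304 + I*√15443)) - (10839 + 911) = (-3 + √(304 + I*√15443)) - 1*11750 = (-3 + √(304 + I*√15443)) - 11750 = -11753 + √(304 + I*√15443)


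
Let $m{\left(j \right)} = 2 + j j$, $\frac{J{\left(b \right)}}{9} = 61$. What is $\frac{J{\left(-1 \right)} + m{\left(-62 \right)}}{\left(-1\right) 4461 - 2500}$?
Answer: $- \frac{4395}{6961} \approx -0.63137$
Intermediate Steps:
$J{\left(b \right)} = 549$ ($J{\left(b \right)} = 9 \cdot 61 = 549$)
$m{\left(j \right)} = 2 + j^{2}$
$\frac{J{\left(-1 \right)} + m{\left(-62 \right)}}{\left(-1\right) 4461 - 2500} = \frac{549 + \left(2 + \left(-62\right)^{2}\right)}{\left(-1\right) 4461 - 2500} = \frac{549 + \left(2 + 3844\right)}{-4461 - 2500} = \frac{549 + 3846}{-6961} = 4395 \left(- \frac{1}{6961}\right) = - \frac{4395}{6961}$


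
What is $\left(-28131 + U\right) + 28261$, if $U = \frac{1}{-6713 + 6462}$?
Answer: $\frac{32629}{251} \approx 130.0$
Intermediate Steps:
$U = - \frac{1}{251}$ ($U = \frac{1}{-251} = - \frac{1}{251} \approx -0.0039841$)
$\left(-28131 + U\right) + 28261 = \left(-28131 - \frac{1}{251}\right) + 28261 = - \frac{7060882}{251} + 28261 = \frac{32629}{251}$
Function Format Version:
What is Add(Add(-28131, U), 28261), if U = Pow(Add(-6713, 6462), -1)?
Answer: Rational(32629, 251) ≈ 130.00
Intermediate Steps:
U = Rational(-1, 251) (U = Pow(-251, -1) = Rational(-1, 251) ≈ -0.0039841)
Add(Add(-28131, U), 28261) = Add(Add(-28131, Rational(-1, 251)), 28261) = Add(Rational(-7060882, 251), 28261) = Rational(32629, 251)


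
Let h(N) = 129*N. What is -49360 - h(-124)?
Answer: -33364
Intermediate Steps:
-49360 - h(-124) = -49360 - 129*(-124) = -49360 - 1*(-15996) = -49360 + 15996 = -33364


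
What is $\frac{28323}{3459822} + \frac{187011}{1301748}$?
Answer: $\frac{37994121147}{250212020492} \approx 0.15185$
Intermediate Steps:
$\frac{28323}{3459822} + \frac{187011}{1301748} = 28323 \cdot \frac{1}{3459822} + 187011 \cdot \frac{1}{1301748} = \frac{9441}{1153274} + \frac{62337}{433916} = \frac{37994121147}{250212020492}$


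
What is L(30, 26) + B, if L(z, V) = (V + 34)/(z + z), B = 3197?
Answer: 3198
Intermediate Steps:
L(z, V) = (34 + V)/(2*z) (L(z, V) = (34 + V)/((2*z)) = (34 + V)*(1/(2*z)) = (34 + V)/(2*z))
L(30, 26) + B = (½)*(34 + 26)/30 + 3197 = (½)*(1/30)*60 + 3197 = 1 + 3197 = 3198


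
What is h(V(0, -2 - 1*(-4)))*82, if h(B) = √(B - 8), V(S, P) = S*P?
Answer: 164*I*√2 ≈ 231.93*I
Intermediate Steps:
V(S, P) = P*S
h(B) = √(-8 + B)
h(V(0, -2 - 1*(-4)))*82 = √(-8 + (-2 - 1*(-4))*0)*82 = √(-8 + (-2 + 4)*0)*82 = √(-8 + 2*0)*82 = √(-8 + 0)*82 = √(-8)*82 = (2*I*√2)*82 = 164*I*√2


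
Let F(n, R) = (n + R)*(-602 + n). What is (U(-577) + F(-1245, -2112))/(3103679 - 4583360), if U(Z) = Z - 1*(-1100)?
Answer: -6200902/1479681 ≈ -4.1907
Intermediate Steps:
F(n, R) = (-602 + n)*(R + n) (F(n, R) = (R + n)*(-602 + n) = (-602 + n)*(R + n))
U(Z) = 1100 + Z (U(Z) = Z + 1100 = 1100 + Z)
(U(-577) + F(-1245, -2112))/(3103679 - 4583360) = ((1100 - 577) + ((-1245)² - 602*(-2112) - 602*(-1245) - 2112*(-1245)))/(3103679 - 4583360) = (523 + (1550025 + 1271424 + 749490 + 2629440))/(-1479681) = (523 + 6200379)*(-1/1479681) = 6200902*(-1/1479681) = -6200902/1479681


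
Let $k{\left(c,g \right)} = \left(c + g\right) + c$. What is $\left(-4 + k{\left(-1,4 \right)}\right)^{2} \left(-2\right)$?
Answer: $-8$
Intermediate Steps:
$k{\left(c,g \right)} = g + 2 c$
$\left(-4 + k{\left(-1,4 \right)}\right)^{2} \left(-2\right) = \left(-4 + \left(4 + 2 \left(-1\right)\right)\right)^{2} \left(-2\right) = \left(-4 + \left(4 - 2\right)\right)^{2} \left(-2\right) = \left(-4 + 2\right)^{2} \left(-2\right) = \left(-2\right)^{2} \left(-2\right) = 4 \left(-2\right) = -8$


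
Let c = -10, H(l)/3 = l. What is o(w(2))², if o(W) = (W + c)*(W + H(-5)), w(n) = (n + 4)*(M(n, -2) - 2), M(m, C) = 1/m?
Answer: 207936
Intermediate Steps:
H(l) = 3*l
w(n) = (-2 + 1/n)*(4 + n) (w(n) = (n + 4)*(1/n - 2) = (4 + n)*(-2 + 1/n) = (-2 + 1/n)*(4 + n))
o(W) = (-15 + W)*(-10 + W) (o(W) = (W - 10)*(W + 3*(-5)) = (-10 + W)*(W - 15) = (-10 + W)*(-15 + W) = (-15 + W)*(-10 + W))
o(w(2))² = (150 + (-7 - 2*2 + 4/2)² - 25*(-7 - 2*2 + 4/2))² = (150 + (-7 - 4 + 4*(½))² - 25*(-7 - 4 + 4*(½)))² = (150 + (-7 - 4 + 2)² - 25*(-7 - 4 + 2))² = (150 + (-9)² - 25*(-9))² = (150 + 81 + 225)² = 456² = 207936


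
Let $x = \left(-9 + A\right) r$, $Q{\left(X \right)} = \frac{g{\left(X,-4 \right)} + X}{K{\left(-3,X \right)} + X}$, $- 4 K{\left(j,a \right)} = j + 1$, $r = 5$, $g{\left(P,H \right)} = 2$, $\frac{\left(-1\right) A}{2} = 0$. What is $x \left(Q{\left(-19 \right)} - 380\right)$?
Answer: $\frac{631170}{37} \approx 17059.0$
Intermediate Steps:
$A = 0$ ($A = \left(-2\right) 0 = 0$)
$K{\left(j,a \right)} = - \frac{1}{4} - \frac{j}{4}$ ($K{\left(j,a \right)} = - \frac{j + 1}{4} = - \frac{1 + j}{4} = - \frac{1}{4} - \frac{j}{4}$)
$Q{\left(X \right)} = \frac{2 + X}{\frac{1}{2} + X}$ ($Q{\left(X \right)} = \frac{2 + X}{\left(- \frac{1}{4} - - \frac{3}{4}\right) + X} = \frac{2 + X}{\left(- \frac{1}{4} + \frac{3}{4}\right) + X} = \frac{2 + X}{\frac{1}{2} + X}$)
$x = -45$ ($x = \left(-9 + 0\right) 5 = \left(-9\right) 5 = -45$)
$x \left(Q{\left(-19 \right)} - 380\right) = - 45 \left(\frac{2 \left(2 - 19\right)}{1 + 2 \left(-19\right)} - 380\right) = - 45 \left(2 \frac{1}{1 - 38} \left(-17\right) - 380\right) = - 45 \left(2 \frac{1}{-37} \left(-17\right) - 380\right) = - 45 \left(2 \left(- \frac{1}{37}\right) \left(-17\right) - 380\right) = - 45 \left(\frac{34}{37} - 380\right) = \left(-45\right) \left(- \frac{14026}{37}\right) = \frac{631170}{37}$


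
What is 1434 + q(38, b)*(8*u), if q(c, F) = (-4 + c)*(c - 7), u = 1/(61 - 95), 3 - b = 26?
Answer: 1186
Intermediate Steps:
b = -23 (b = 3 - 1*26 = 3 - 26 = -23)
u = -1/34 (u = 1/(-34) = -1/34 ≈ -0.029412)
q(c, F) = (-7 + c)*(-4 + c) (q(c, F) = (-4 + c)*(-7 + c) = (-7 + c)*(-4 + c))
1434 + q(38, b)*(8*u) = 1434 + (28 + 38² - 11*38)*(8*(-1/34)) = 1434 + (28 + 1444 - 418)*(-4/17) = 1434 + 1054*(-4/17) = 1434 - 248 = 1186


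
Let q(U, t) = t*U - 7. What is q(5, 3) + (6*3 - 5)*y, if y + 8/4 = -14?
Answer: -200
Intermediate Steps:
y = -16 (y = -2 - 14 = -16)
q(U, t) = -7 + U*t (q(U, t) = U*t - 7 = -7 + U*t)
q(5, 3) + (6*3 - 5)*y = (-7 + 5*3) + (6*3 - 5)*(-16) = (-7 + 15) + (18 - 5)*(-16) = 8 + 13*(-16) = 8 - 208 = -200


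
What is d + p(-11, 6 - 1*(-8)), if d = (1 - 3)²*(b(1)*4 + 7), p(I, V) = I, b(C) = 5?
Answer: 97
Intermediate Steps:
d = 108 (d = (1 - 3)²*(5*4 + 7) = (-2)²*(20 + 7) = 4*27 = 108)
d + p(-11, 6 - 1*(-8)) = 108 - 11 = 97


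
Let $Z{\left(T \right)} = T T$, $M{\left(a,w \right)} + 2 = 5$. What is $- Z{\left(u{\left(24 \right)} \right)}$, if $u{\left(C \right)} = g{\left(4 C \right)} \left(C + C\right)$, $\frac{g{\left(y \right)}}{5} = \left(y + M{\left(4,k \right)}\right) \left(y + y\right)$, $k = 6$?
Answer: $-20811114086400$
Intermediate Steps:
$M{\left(a,w \right)} = 3$ ($M{\left(a,w \right)} = -2 + 5 = 3$)
$g{\left(y \right)} = 10 y \left(3 + y\right)$ ($g{\left(y \right)} = 5 \left(y + 3\right) \left(y + y\right) = 5 \left(3 + y\right) 2 y = 5 \cdot 2 y \left(3 + y\right) = 10 y \left(3 + y\right)$)
$u{\left(C \right)} = 80 C^{2} \left(3 + 4 C\right)$ ($u{\left(C \right)} = 10 \cdot 4 C \left(3 + 4 C\right) \left(C + C\right) = 40 C \left(3 + 4 C\right) 2 C = 80 C^{2} \left(3 + 4 C\right)$)
$Z{\left(T \right)} = T^{2}$
$- Z{\left(u{\left(24 \right)} \right)} = - \left(24^{2} \left(240 + 320 \cdot 24\right)\right)^{2} = - \left(576 \left(240 + 7680\right)\right)^{2} = - \left(576 \cdot 7920\right)^{2} = - 4561920^{2} = \left(-1\right) 20811114086400 = -20811114086400$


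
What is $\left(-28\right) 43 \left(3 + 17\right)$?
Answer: $-24080$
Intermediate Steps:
$\left(-28\right) 43 \left(3 + 17\right) = \left(-1204\right) 20 = -24080$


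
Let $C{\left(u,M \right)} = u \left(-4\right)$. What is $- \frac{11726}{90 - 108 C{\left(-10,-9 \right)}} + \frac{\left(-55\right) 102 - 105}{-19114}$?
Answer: $\frac{124152607}{40426110} \approx 3.0711$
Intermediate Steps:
$C{\left(u,M \right)} = - 4 u$
$- \frac{11726}{90 - 108 C{\left(-10,-9 \right)}} + \frac{\left(-55\right) 102 - 105}{-19114} = - \frac{11726}{90 - 108 \left(\left(-4\right) \left(-10\right)\right)} + \frac{\left(-55\right) 102 - 105}{-19114} = - \frac{11726}{90 - 4320} + \left(-5610 - 105\right) \left(- \frac{1}{19114}\right) = - \frac{11726}{90 - 4320} - - \frac{5715}{19114} = - \frac{11726}{-4230} + \frac{5715}{19114} = \left(-11726\right) \left(- \frac{1}{4230}\right) + \frac{5715}{19114} = \frac{5863}{2115} + \frac{5715}{19114} = \frac{124152607}{40426110}$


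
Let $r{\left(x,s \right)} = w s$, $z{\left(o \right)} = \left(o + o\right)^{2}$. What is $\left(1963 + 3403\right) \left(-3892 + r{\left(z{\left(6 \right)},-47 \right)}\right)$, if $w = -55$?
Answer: $-7013362$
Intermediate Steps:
$z{\left(o \right)} = 4 o^{2}$ ($z{\left(o \right)} = \left(2 o\right)^{2} = 4 o^{2}$)
$r{\left(x,s \right)} = - 55 s$
$\left(1963 + 3403\right) \left(-3892 + r{\left(z{\left(6 \right)},-47 \right)}\right) = \left(1963 + 3403\right) \left(-3892 - -2585\right) = 5366 \left(-3892 + 2585\right) = 5366 \left(-1307\right) = -7013362$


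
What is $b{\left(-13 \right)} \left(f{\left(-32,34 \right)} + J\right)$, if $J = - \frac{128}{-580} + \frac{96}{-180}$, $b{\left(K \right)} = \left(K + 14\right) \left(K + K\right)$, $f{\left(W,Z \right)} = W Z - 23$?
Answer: $\frac{12568946}{435} \approx 28894.0$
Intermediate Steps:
$f{\left(W,Z \right)} = -23 + W Z$
$b{\left(K \right)} = 2 K \left(14 + K\right)$ ($b{\left(K \right)} = \left(14 + K\right) 2 K = 2 K \left(14 + K\right)$)
$J = - \frac{136}{435}$ ($J = \left(-128\right) \left(- \frac{1}{580}\right) + 96 \left(- \frac{1}{180}\right) = \frac{32}{145} - \frac{8}{15} = - \frac{136}{435} \approx -0.31264$)
$b{\left(-13 \right)} \left(f{\left(-32,34 \right)} + J\right) = 2 \left(-13\right) \left(14 - 13\right) \left(\left(-23 - 1088\right) - \frac{136}{435}\right) = 2 \left(-13\right) 1 \left(\left(-23 - 1088\right) - \frac{136}{435}\right) = - 26 \left(-1111 - \frac{136}{435}\right) = \left(-26\right) \left(- \frac{483421}{435}\right) = \frac{12568946}{435}$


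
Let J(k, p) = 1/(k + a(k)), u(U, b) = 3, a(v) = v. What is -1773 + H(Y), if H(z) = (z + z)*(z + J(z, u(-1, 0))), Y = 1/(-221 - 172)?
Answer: -273683626/154449 ≈ -1772.0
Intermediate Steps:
Y = -1/393 (Y = 1/(-393) = -1/393 ≈ -0.0025445)
J(k, p) = 1/(2*k) (J(k, p) = 1/(k + k) = 1/(2*k))
H(z) = 2*z*(z + 1/(2*z)) (H(z) = (z + z)*(z + 1/(2*z)) = (2*z)*(z + 1/(2*z)) = 2*z*(z + 1/(2*z)))
-1773 + H(Y) = -1773 + (1 + 2*(-1/393)²) = -1773 + (1 + 2*(1/154449)) = -1773 + (1 + 2/154449) = -1773 + 154451/154449 = -273683626/154449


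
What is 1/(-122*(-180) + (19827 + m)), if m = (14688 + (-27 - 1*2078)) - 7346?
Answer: 1/47024 ≈ 2.1266e-5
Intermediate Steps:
m = 5237 (m = (14688 + (-27 - 2078)) - 7346 = (14688 - 2105) - 7346 = 12583 - 7346 = 5237)
1/(-122*(-180) + (19827 + m)) = 1/(-122*(-180) + (19827 + 5237)) = 1/(21960 + 25064) = 1/47024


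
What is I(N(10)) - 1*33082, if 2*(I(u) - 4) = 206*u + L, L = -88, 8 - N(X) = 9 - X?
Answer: -32195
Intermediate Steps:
N(X) = -1 + X (N(X) = 8 - (9 - X) = 8 + (-9 + X) = -1 + X)
I(u) = -40 + 103*u (I(u) = 4 + (206*u - 88)/2 = 4 + (-88 + 206*u)/2 = 4 + (-44 + 103*u) = -40 + 103*u)
I(N(10)) - 1*33082 = (-40 + 103*(-1 + 10)) - 1*33082 = (-40 + 103*9) - 33082 = (-40 + 927) - 33082 = 887 - 33082 = -32195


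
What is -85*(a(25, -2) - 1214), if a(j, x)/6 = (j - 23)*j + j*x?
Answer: 103190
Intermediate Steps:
a(j, x) = 6*j*x + 6*j*(-23 + j) (a(j, x) = 6*((j - 23)*j + j*x) = 6*((-23 + j)*j + j*x) = 6*(j*(-23 + j) + j*x) = 6*(j*x + j*(-23 + j)) = 6*j*x + 6*j*(-23 + j))
-85*(a(25, -2) - 1214) = -85*(6*25*(-23 + 25 - 2) - 1214) = -85*(6*25*0 - 1214) = -85*(0 - 1214) = -85*(-1214) = 103190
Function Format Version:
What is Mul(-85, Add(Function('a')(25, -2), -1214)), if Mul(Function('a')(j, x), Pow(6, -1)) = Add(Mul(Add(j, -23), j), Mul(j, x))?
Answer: 103190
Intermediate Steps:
Function('a')(j, x) = Add(Mul(6, j, x), Mul(6, j, Add(-23, j))) (Function('a')(j, x) = Mul(6, Add(Mul(Add(j, -23), j), Mul(j, x))) = Mul(6, Add(Mul(Add(-23, j), j), Mul(j, x))) = Mul(6, Add(Mul(j, Add(-23, j)), Mul(j, x))) = Mul(6, Add(Mul(j, x), Mul(j, Add(-23, j)))) = Add(Mul(6, j, x), Mul(6, j, Add(-23, j))))
Mul(-85, Add(Function('a')(25, -2), -1214)) = Mul(-85, Add(Mul(6, 25, Add(-23, 25, -2)), -1214)) = Mul(-85, Add(Mul(6, 25, 0), -1214)) = Mul(-85, Add(0, -1214)) = Mul(-85, -1214) = 103190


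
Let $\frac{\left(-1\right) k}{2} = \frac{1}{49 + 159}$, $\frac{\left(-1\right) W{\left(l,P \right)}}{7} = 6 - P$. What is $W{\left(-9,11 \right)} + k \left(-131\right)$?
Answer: $\frac{3771}{104} \approx 36.26$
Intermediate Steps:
$W{\left(l,P \right)} = -42 + 7 P$ ($W{\left(l,P \right)} = - 7 \left(6 - P\right) = -42 + 7 P$)
$k = - \frac{1}{104}$ ($k = - \frac{2}{49 + 159} = - \frac{2}{208} = \left(-2\right) \frac{1}{208} = - \frac{1}{104} \approx -0.0096154$)
$W{\left(-9,11 \right)} + k \left(-131\right) = \left(-42 + 7 \cdot 11\right) - - \frac{131}{104} = \left(-42 + 77\right) + \frac{131}{104} = 35 + \frac{131}{104} = \frac{3771}{104}$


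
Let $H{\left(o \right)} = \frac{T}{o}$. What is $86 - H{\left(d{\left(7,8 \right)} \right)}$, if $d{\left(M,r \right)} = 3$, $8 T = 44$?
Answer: $\frac{505}{6} \approx 84.167$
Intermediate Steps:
$T = \frac{11}{2}$ ($T = \frac{1}{8} \cdot 44 = \frac{11}{2} \approx 5.5$)
$H{\left(o \right)} = \frac{11}{2 o}$
$86 - H{\left(d{\left(7,8 \right)} \right)} = 86 - \frac{11}{2 \cdot 3} = 86 - \frac{11}{2} \cdot \frac{1}{3} = 86 - \frac{11}{6} = \frac{505}{6}$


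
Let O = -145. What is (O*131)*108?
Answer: -2051460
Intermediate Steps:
(O*131)*108 = -145*131*108 = -18995*108 = -2051460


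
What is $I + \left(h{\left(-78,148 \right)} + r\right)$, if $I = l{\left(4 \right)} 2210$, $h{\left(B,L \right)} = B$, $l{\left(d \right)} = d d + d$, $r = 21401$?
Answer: $65523$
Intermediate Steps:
$l{\left(d \right)} = d + d^{2}$ ($l{\left(d \right)} = d^{2} + d = d + d^{2}$)
$I = 44200$ ($I = 4 \left(1 + 4\right) 2210 = 4 \cdot 5 \cdot 2210 = 20 \cdot 2210 = 44200$)
$I + \left(h{\left(-78,148 \right)} + r\right) = 44200 + \left(-78 + 21401\right) = 44200 + 21323 = 65523$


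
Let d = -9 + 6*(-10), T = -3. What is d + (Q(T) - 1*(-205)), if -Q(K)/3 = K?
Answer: 145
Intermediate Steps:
Q(K) = -3*K
d = -69 (d = -9 - 60 = -69)
d + (Q(T) - 1*(-205)) = -69 + (-3*(-3) - 1*(-205)) = -69 + (9 + 205) = -69 + 214 = 145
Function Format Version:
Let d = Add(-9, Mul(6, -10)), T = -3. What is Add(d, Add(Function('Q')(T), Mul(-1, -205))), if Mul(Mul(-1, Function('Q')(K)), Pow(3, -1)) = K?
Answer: 145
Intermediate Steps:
Function('Q')(K) = Mul(-3, K)
d = -69 (d = Add(-9, -60) = -69)
Add(d, Add(Function('Q')(T), Mul(-1, -205))) = Add(-69, Add(Mul(-3, -3), Mul(-1, -205))) = Add(-69, Add(9, 205)) = Add(-69, 214) = 145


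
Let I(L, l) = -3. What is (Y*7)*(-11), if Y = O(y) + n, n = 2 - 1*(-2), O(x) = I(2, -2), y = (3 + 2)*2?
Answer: -77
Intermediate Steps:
y = 10 (y = 5*2 = 10)
O(x) = -3
n = 4 (n = 2 + 2 = 4)
Y = 1 (Y = -3 + 4 = 1)
(Y*7)*(-11) = (1*7)*(-11) = 7*(-11) = -77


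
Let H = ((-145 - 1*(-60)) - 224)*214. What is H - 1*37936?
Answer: -104062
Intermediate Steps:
H = -66126 (H = ((-145 + 60) - 224)*214 = (-85 - 224)*214 = -309*214 = -66126)
H - 1*37936 = -66126 - 1*37936 = -66126 - 37936 = -104062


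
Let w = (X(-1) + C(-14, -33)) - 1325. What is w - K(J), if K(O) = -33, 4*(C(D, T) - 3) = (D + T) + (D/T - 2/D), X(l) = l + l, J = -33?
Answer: -601805/462 ≈ -1302.6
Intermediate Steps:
X(l) = 2*l
C(D, T) = 3 - 1/(2*D) + D/4 + T/4 + D/(4*T) (C(D, T) = 3 + ((D + T) + (D/T - 2/D))/4 = 3 + ((D + T) + (-2/D + D/T))/4 = 3 + (D + T - 2/D + D/T)/4 = 3 + (-1/(2*D) + D/4 + T/4 + D/(4*T)) = 3 - 1/(2*D) + D/4 + T/4 + D/(4*T))
w = -617051/462 (w = (2*(-1) + (3 - 1/2/(-14) + (1/4)*(-14) + (1/4)*(-33) + (1/4)*(-14)/(-33))) - 1325 = (-2 + (3 - 1/2*(-1/14) - 7/2 - 33/4 + (1/4)*(-14)*(-1/33))) - 1325 = (-2 + (3 + 1/28 - 7/2 - 33/4 + 7/66)) - 1325 = (-2 - 3977/462) - 1325 = -4901/462 - 1325 = -617051/462 ≈ -1335.6)
w - K(J) = -617051/462 - 1*(-33) = -617051/462 + 33 = -601805/462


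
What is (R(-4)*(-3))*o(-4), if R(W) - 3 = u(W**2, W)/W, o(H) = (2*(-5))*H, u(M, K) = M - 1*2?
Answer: 60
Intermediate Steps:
u(M, K) = -2 + M (u(M, K) = M - 2 = -2 + M)
o(H) = -10*H
R(W) = 3 + (-2 + W**2)/W
(R(-4)*(-3))*o(-4) = ((3 - 4 - 2/(-4))*(-3))*(-10*(-4)) = ((3 - 4 - 2*(-1/4))*(-3))*40 = ((3 - 4 + 1/2)*(-3))*40 = -1/2*(-3)*40 = (3/2)*40 = 60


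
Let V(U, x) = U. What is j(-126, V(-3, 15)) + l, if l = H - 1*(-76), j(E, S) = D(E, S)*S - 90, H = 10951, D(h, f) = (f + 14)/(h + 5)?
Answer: 120310/11 ≈ 10937.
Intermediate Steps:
D(h, f) = (14 + f)/(5 + h)
j(E, S) = -90 + S*(14 + S)/(5 + E) (j(E, S) = ((14 + S)/(5 + E))*S - 90 = S*(14 + S)/(5 + E) - 90 = -90 + S*(14 + S)/(5 + E))
l = 11027 (l = 10951 - 1*(-76) = 10951 + 76 = 11027)
j(-126, V(-3, 15)) + l = (-450 - 90*(-126) - 3*(14 - 3))/(5 - 126) + 11027 = (-450 + 11340 - 3*11)/(-121) + 11027 = -(-450 + 11340 - 33)/121 + 11027 = -1/121*10857 + 11027 = -987/11 + 11027 = 120310/11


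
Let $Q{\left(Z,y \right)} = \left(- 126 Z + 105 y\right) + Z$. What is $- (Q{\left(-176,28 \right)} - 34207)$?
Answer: $9267$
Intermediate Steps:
$Q{\left(Z,y \right)} = - 125 Z + 105 y$
$- (Q{\left(-176,28 \right)} - 34207) = - (\left(\left(-125\right) \left(-176\right) + 105 \cdot 28\right) - 34207) = - (\left(22000 + 2940\right) - 34207) = - (24940 - 34207) = \left(-1\right) \left(-9267\right) = 9267$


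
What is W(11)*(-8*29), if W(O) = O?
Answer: -2552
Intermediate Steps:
W(11)*(-8*29) = 11*(-8*29) = 11*(-232) = -2552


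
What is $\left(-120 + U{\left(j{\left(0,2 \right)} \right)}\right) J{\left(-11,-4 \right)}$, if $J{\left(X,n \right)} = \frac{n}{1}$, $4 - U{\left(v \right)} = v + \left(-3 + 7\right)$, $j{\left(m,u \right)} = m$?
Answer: $480$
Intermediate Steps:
$U{\left(v \right)} = - v$ ($U{\left(v \right)} = 4 - \left(v + \left(-3 + 7\right)\right) = 4 - \left(v + 4\right) = 4 - \left(4 + v\right) = - v$)
$J{\left(X,n \right)} = n$ ($J{\left(X,n \right)} = 1 n = n$)
$\left(-120 + U{\left(j{\left(0,2 \right)} \right)}\right) J{\left(-11,-4 \right)} = \left(-120 - 0\right) \left(-4\right) = \left(-120 + 0\right) \left(-4\right) = \left(-120\right) \left(-4\right) = 480$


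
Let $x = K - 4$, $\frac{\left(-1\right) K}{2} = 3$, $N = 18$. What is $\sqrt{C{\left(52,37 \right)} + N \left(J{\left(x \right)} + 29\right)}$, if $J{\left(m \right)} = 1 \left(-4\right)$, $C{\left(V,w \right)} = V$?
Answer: $\sqrt{502} \approx 22.405$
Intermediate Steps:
$K = -6$ ($K = \left(-2\right) 3 = -6$)
$x = -10$ ($x = -6 - 4 = -10$)
$J{\left(m \right)} = -4$
$\sqrt{C{\left(52,37 \right)} + N \left(J{\left(x \right)} + 29\right)} = \sqrt{52 + 18 \left(-4 + 29\right)} = \sqrt{52 + 18 \cdot 25} = \sqrt{52 + 450} = \sqrt{502}$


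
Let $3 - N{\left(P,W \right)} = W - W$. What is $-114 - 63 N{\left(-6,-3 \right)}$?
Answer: $-303$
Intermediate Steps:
$N{\left(P,W \right)} = 3$ ($N{\left(P,W \right)} = 3 - \left(W - W\right) = 3 - 0 = 3 + 0 = 3$)
$-114 - 63 N{\left(-6,-3 \right)} = -114 - 189 = -303$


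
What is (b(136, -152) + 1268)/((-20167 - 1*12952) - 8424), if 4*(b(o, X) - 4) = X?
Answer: -1234/41543 ≈ -0.029704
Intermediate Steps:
b(o, X) = 4 + X/4
(b(136, -152) + 1268)/((-20167 - 1*12952) - 8424) = ((4 + (¼)*(-152)) + 1268)/((-20167 - 1*12952) - 8424) = ((4 - 38) + 1268)/((-20167 - 12952) - 8424) = (-34 + 1268)/(-33119 - 8424) = 1234/(-41543) = 1234*(-1/41543) = -1234/41543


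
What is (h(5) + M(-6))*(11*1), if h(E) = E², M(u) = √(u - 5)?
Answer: 275 + 11*I*√11 ≈ 275.0 + 36.483*I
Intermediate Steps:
M(u) = √(-5 + u)
(h(5) + M(-6))*(11*1) = (5² + √(-5 - 6))*(11*1) = (25 + √(-11))*11 = (25 + I*√11)*11 = 275 + 11*I*√11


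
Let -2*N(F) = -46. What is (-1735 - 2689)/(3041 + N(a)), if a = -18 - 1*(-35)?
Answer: -553/383 ≈ -1.4439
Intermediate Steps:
a = 17 (a = -18 + 35 = 17)
N(F) = 23 (N(F) = -½*(-46) = 23)
(-1735 - 2689)/(3041 + N(a)) = (-1735 - 2689)/(3041 + 23) = -4424/3064 = -4424*1/3064 = -553/383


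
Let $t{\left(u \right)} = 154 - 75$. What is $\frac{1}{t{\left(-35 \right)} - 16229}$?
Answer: $- \frac{1}{16150} \approx -6.1919 \cdot 10^{-5}$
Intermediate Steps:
$t{\left(u \right)} = 79$ ($t{\left(u \right)} = 154 - 75 = 79$)
$\frac{1}{t{\left(-35 \right)} - 16229} = \frac{1}{79 - 16229} = \frac{1}{-16150} = - \frac{1}{16150}$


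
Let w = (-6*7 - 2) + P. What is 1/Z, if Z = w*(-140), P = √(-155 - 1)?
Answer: 11/73220 + I*√39/146440 ≈ 0.00015023 + 4.2645e-5*I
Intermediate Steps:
P = 2*I*√39 (P = √(-156) = 2*I*√39 ≈ 12.49*I)
w = -44 + 2*I*√39 (w = (-6*7 - 2) + 2*I*√39 = (-42 - 2) + 2*I*√39 = -44 + 2*I*√39 ≈ -44.0 + 12.49*I)
Z = 6160 - 280*I*√39 (Z = (-44 + 2*I*√39)*(-140) = 6160 - 280*I*√39 ≈ 6160.0 - 1748.6*I)
1/Z = 1/(6160 - 280*I*√39)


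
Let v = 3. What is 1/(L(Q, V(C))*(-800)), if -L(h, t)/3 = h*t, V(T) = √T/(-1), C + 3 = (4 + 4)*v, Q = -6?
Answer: √21/302400 ≈ 1.5154e-5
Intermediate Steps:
C = 21 (C = -3 + (4 + 4)*3 = -3 + 8*3 = -3 + 24 = 21)
V(T) = -√T
L(h, t) = -3*h*t
1/(L(Q, V(C))*(-800)) = 1/(-3*(-6)*(-√21)*(-800)) = 1/(-18*√21*(-800)) = 1/(14400*√21) = √21/302400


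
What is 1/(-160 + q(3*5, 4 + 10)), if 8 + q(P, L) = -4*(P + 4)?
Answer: -1/244 ≈ -0.0040984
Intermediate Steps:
q(P, L) = -24 - 4*P (q(P, L) = -8 - 4*(P + 4) = -8 - 4*(4 + P) = -8 + (-16 - 4*P) = -24 - 4*P)
1/(-160 + q(3*5, 4 + 10)) = 1/(-160 + (-24 - 12*5)) = 1/(-160 + (-24 - 4*15)) = 1/(-160 + (-24 - 60)) = 1/(-160 - 84) = 1/(-244) = -1/244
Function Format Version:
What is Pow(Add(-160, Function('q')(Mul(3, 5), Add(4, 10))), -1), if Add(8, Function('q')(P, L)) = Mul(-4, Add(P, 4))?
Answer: Rational(-1, 244) ≈ -0.0040984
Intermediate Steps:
Function('q')(P, L) = Add(-24, Mul(-4, P)) (Function('q')(P, L) = Add(-8, Mul(-4, Add(P, 4))) = Add(-8, Mul(-4, Add(4, P))) = Add(-8, Add(-16, Mul(-4, P))) = Add(-24, Mul(-4, P)))
Pow(Add(-160, Function('q')(Mul(3, 5), Add(4, 10))), -1) = Pow(Add(-160, Add(-24, Mul(-4, Mul(3, 5)))), -1) = Pow(Add(-160, Add(-24, Mul(-4, 15))), -1) = Pow(Add(-160, Add(-24, -60)), -1) = Pow(Add(-160, -84), -1) = Pow(-244, -1) = Rational(-1, 244)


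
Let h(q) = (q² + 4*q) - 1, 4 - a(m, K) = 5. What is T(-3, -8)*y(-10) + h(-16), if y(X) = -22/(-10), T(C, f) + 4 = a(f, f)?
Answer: 180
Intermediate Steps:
a(m, K) = -1 (a(m, K) = 4 - 1*5 = 4 - 5 = -1)
h(q) = -1 + q² + 4*q
T(C, f) = -5 (T(C, f) = -4 - 1 = -5)
y(X) = 11/5 (y(X) = -22*(-⅒) = 11/5)
T(-3, -8)*y(-10) + h(-16) = -5*11/5 + (-1 + (-16)² + 4*(-16)) = -11 + (-1 + 256 - 64) = -11 + 191 = 180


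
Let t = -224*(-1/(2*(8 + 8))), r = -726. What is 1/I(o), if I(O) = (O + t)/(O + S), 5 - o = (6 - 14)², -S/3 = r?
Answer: -163/4 ≈ -40.750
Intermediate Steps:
S = 2178 (S = -3*(-726) = 2178)
t = 7 (t = -224/(16*(-2)) = -224/(-32) = -224*(-1/32) = 7)
o = -59 (o = 5 - (6 - 14)² = 5 - 1*(-8)² = 5 - 1*64 = 5 - 64 = -59)
I(O) = (7 + O)/(2178 + O) (I(O) = (O + 7)/(O + 2178) = (7 + O)/(2178 + O))
1/I(o) = 1/((7 - 59)/(2178 - 59)) = 1/(-52/2119) = 1/((1/2119)*(-52)) = 1/(-4/163) = -163/4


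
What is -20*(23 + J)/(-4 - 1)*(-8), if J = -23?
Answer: 0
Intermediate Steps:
-20*(23 + J)/(-4 - 1)*(-8) = -20*(23 - 23)/(-4 - 1)*(-8) = -0/(-5)*(-8) = -0*(-1)/5*(-8) = -20*0*(-8) = 0*(-8) = 0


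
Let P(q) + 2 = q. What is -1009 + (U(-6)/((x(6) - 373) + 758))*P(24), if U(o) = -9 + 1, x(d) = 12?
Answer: -400749/397 ≈ -1009.4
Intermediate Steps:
P(q) = -2 + q
U(o) = -8
-1009 + (U(-6)/((x(6) - 373) + 758))*P(24) = -1009 + (-8/((12 - 373) + 758))*(-2 + 24) = -1009 - 8/(-361 + 758)*22 = -1009 - 8/397*22 = -1009 - 176/397 = -400749/397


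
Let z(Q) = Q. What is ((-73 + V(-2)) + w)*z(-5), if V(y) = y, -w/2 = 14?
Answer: 515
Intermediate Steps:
w = -28 (w = -2*14 = -28)
((-73 + V(-2)) + w)*z(-5) = ((-73 - 2) - 28)*(-5) = (-75 - 28)*(-5) = -103*(-5) = 515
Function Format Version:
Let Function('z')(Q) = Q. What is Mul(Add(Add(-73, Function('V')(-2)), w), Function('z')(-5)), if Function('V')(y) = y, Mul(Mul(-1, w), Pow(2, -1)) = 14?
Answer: 515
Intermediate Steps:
w = -28 (w = Mul(-2, 14) = -28)
Mul(Add(Add(-73, Function('V')(-2)), w), Function('z')(-5)) = Mul(Add(Add(-73, -2), -28), -5) = Mul(Add(-75, -28), -5) = Mul(-103, -5) = 515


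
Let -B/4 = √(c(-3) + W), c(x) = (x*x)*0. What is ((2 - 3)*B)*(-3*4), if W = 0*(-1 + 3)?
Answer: 0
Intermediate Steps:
c(x) = 0 (c(x) = x²*0 = 0)
W = 0 (W = 0*2 = 0)
B = 0 (B = -4*√(0 + 0) = -4*√0 = -4*0 = 0)
((2 - 3)*B)*(-3*4) = ((2 - 3)*0)*(-3*4) = -1*0*(-12) = 0*(-12) = 0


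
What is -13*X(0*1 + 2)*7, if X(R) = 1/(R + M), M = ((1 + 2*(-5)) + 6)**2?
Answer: -91/11 ≈ -8.2727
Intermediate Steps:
M = 9 (M = ((1 - 10) + 6)**2 = (-9 + 6)**2 = (-3)**2 = 9)
X(R) = 1/(9 + R) (X(R) = 1/(R + 9) = 1/(9 + R))
-13*X(0*1 + 2)*7 = -13/(9 + (0*1 + 2))*7 = -13/(9 + (0 + 2))*7 = -13/(9 + 2)*7 = -13/11*7 = -91/11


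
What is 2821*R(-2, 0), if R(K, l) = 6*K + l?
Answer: -33852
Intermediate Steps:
R(K, l) = l + 6*K
2821*R(-2, 0) = 2821*(0 + 6*(-2)) = 2821*(0 - 12) = 2821*(-12) = -33852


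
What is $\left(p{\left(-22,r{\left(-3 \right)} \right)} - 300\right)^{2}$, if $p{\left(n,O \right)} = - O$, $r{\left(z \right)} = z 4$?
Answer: $82944$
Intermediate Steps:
$r{\left(z \right)} = 4 z$
$\left(p{\left(-22,r{\left(-3 \right)} \right)} - 300\right)^{2} = \left(- 4 \left(-3\right) - 300\right)^{2} = \left(\left(-1\right) \left(-12\right) - 300\right)^{2} = \left(12 - 300\right)^{2} = \left(-288\right)^{2} = 82944$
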